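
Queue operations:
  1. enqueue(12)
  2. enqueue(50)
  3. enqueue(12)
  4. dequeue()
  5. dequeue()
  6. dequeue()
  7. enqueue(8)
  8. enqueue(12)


enqueue(12) -> [12]
enqueue(50) -> [12, 50]
enqueue(12) -> [12, 50, 12]
dequeue()->12, [50, 12]
dequeue()->50, [12]
dequeue()->12, []
enqueue(8) -> [8]
enqueue(12) -> [8, 12]

Final queue: [8, 12]


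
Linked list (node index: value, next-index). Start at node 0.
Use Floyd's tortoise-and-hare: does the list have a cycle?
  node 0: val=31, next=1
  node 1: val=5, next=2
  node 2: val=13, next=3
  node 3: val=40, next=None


Floyd's tortoise (slow, +1) and hare (fast, +2):
  init: slow=0, fast=0
  step 1: slow=1, fast=2
  step 2: fast 2->3->None, no cycle

Cycle: no


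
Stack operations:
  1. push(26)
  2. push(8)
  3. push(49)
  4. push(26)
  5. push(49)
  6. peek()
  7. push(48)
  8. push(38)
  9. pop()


push(26) -> [26]
push(8) -> [26, 8]
push(49) -> [26, 8, 49]
push(26) -> [26, 8, 49, 26]
push(49) -> [26, 8, 49, 26, 49]
peek()->49
push(48) -> [26, 8, 49, 26, 49, 48]
push(38) -> [26, 8, 49, 26, 49, 48, 38]
pop()->38, [26, 8, 49, 26, 49, 48]

Final stack: [26, 8, 49, 26, 49, 48]


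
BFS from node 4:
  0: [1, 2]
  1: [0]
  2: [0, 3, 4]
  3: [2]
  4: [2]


Visit 4, enqueue [2]
Visit 2, enqueue [0, 3]
Visit 0, enqueue [1]
Visit 3, enqueue []
Visit 1, enqueue []

BFS order: [4, 2, 0, 3, 1]


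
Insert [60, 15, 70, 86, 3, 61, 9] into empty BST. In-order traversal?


Insert 60: root
Insert 15: L from 60
Insert 70: R from 60
Insert 86: R from 60 -> R from 70
Insert 3: L from 60 -> L from 15
Insert 61: R from 60 -> L from 70
Insert 9: L from 60 -> L from 15 -> R from 3

In-order: [3, 9, 15, 60, 61, 70, 86]


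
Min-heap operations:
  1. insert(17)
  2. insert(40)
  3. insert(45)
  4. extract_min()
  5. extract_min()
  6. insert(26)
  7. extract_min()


insert(17) -> [17]
insert(40) -> [17, 40]
insert(45) -> [17, 40, 45]
extract_min()->17, [40, 45]
extract_min()->40, [45]
insert(26) -> [26, 45]
extract_min()->26, [45]

Final heap: [45]


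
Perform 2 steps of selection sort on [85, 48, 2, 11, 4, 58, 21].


Initial: [85, 48, 2, 11, 4, 58, 21]
Step 1: min=2 at 2
  Swap: [2, 48, 85, 11, 4, 58, 21]
Step 2: min=4 at 4
  Swap: [2, 4, 85, 11, 48, 58, 21]

After 2 steps: [2, 4, 85, 11, 48, 58, 21]


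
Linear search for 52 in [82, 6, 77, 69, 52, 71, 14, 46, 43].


i=0: 82!=52
i=1: 6!=52
i=2: 77!=52
i=3: 69!=52
i=4: 52==52 found!

Found at 4, 5 comps


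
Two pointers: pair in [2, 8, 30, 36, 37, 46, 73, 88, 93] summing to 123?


lo=0(2)+hi=8(93)=95
lo=1(8)+hi=8(93)=101
lo=2(30)+hi=8(93)=123

Yes: 30+93=123


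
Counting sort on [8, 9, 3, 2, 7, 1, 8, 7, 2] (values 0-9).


Input: [8, 9, 3, 2, 7, 1, 8, 7, 2]
Counts: [0, 1, 2, 1, 0, 0, 0, 2, 2, 1]

Sorted: [1, 2, 2, 3, 7, 7, 8, 8, 9]


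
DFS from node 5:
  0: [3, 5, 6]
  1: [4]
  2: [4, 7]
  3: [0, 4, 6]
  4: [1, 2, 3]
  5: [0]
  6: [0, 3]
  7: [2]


Visit 5, push [0]
Visit 0, push [6, 3]
Visit 3, push [6, 4]
Visit 4, push [2, 1]
Visit 1, push []
Visit 2, push [7]
Visit 7, push []
Visit 6, push []

DFS order: [5, 0, 3, 4, 1, 2, 7, 6]


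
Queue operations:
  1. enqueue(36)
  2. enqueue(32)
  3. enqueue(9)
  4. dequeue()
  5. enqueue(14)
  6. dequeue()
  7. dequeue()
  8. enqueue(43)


enqueue(36) -> [36]
enqueue(32) -> [36, 32]
enqueue(9) -> [36, 32, 9]
dequeue()->36, [32, 9]
enqueue(14) -> [32, 9, 14]
dequeue()->32, [9, 14]
dequeue()->9, [14]
enqueue(43) -> [14, 43]

Final queue: [14, 43]


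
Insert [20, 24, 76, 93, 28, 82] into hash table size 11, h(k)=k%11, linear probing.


Insert 20: h=9 -> slot 9
Insert 24: h=2 -> slot 2
Insert 76: h=10 -> slot 10
Insert 93: h=5 -> slot 5
Insert 28: h=6 -> slot 6
Insert 82: h=5, 2 probes -> slot 7

Table: [None, None, 24, None, None, 93, 28, 82, None, 20, 76]


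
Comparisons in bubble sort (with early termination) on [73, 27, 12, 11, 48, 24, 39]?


Algorithm: bubble sort (with early termination)
Input: [73, 27, 12, 11, 48, 24, 39]
Sorted: [11, 12, 24, 27, 39, 48, 73]

18


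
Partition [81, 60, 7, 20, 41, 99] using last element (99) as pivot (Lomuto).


Pivot: 99
  81 <= 99: advance i (no swap)
  60 <= 99: advance i (no swap)
  7 <= 99: advance i (no swap)
  20 <= 99: advance i (no swap)
  41 <= 99: advance i (no swap)
Place pivot at 5: [81, 60, 7, 20, 41, 99]

Partitioned: [81, 60, 7, 20, 41, 99]


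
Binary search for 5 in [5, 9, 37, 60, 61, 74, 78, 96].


Step 1: lo=0, hi=7, mid=3, val=60
Step 2: lo=0, hi=2, mid=1, val=9
Step 3: lo=0, hi=0, mid=0, val=5

Found at index 0


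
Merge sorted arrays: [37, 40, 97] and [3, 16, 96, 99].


Take 3 from B
Take 16 from B
Take 37 from A
Take 40 from A
Take 96 from B
Take 97 from A

Merged: [3, 16, 37, 40, 96, 97, 99]


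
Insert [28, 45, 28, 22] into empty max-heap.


Insert 28: [28]
Insert 45: [45, 28]
Insert 28: [45, 28, 28]
Insert 22: [45, 28, 28, 22]

Final heap: [45, 28, 28, 22]


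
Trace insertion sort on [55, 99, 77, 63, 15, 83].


Initial: [55, 99, 77, 63, 15, 83]
Insert 99: [55, 99, 77, 63, 15, 83]
Insert 77: [55, 77, 99, 63, 15, 83]
Insert 63: [55, 63, 77, 99, 15, 83]
Insert 15: [15, 55, 63, 77, 99, 83]
Insert 83: [15, 55, 63, 77, 83, 99]

Sorted: [15, 55, 63, 77, 83, 99]


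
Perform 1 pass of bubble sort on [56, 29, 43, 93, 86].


Initial: [56, 29, 43, 93, 86]
Pass 1: [29, 43, 56, 86, 93] (3 swaps)

After 1 pass: [29, 43, 56, 86, 93]


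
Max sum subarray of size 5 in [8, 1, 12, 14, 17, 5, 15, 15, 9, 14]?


[0:5]: 52
[1:6]: 49
[2:7]: 63
[3:8]: 66
[4:9]: 61
[5:10]: 58

Max: 66 at [3:8]


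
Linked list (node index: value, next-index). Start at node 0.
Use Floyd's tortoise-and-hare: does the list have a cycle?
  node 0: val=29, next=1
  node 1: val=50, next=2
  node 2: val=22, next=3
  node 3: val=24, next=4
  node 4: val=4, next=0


Floyd's tortoise (slow, +1) and hare (fast, +2):
  init: slow=0, fast=0
  step 1: slow=1, fast=2
  step 2: slow=2, fast=4
  step 3: slow=3, fast=1
  step 4: slow=4, fast=3
  step 5: slow=0, fast=0
  slow == fast at node 0: cycle detected

Cycle: yes


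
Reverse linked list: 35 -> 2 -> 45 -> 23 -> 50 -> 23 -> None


Step 1: curr=35, set curr.next=prev(None) | reversed so far: 35
Step 2: curr=2, set curr.next=prev(35) | reversed so far: 2 -> 35
Step 3: curr=45, set curr.next=prev(2) | reversed so far: 45 -> 2 -> 35
Step 4: curr=23, set curr.next=prev(45) | reversed so far: 23 -> 45 -> 2 -> 35
Step 5: curr=50, set curr.next=prev(23) | reversed so far: 50 -> 23 -> 45 -> 2 -> 35
Step 6: curr=23, set curr.next=prev(50) | reversed so far: 23 -> 50 -> 23 -> 45 -> 2 -> 35

23 -> 50 -> 23 -> 45 -> 2 -> 35 -> None


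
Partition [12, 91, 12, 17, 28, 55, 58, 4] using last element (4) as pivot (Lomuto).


Pivot: 4
Place pivot at 0: [4, 91, 12, 17, 28, 55, 58, 12]

Partitioned: [4, 91, 12, 17, 28, 55, 58, 12]


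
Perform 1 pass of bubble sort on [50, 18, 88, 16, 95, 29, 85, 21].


Initial: [50, 18, 88, 16, 95, 29, 85, 21]
Pass 1: [18, 50, 16, 88, 29, 85, 21, 95] (5 swaps)

After 1 pass: [18, 50, 16, 88, 29, 85, 21, 95]


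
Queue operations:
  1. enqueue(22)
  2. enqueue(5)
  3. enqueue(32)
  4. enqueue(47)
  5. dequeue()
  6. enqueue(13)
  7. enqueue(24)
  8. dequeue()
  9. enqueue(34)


enqueue(22) -> [22]
enqueue(5) -> [22, 5]
enqueue(32) -> [22, 5, 32]
enqueue(47) -> [22, 5, 32, 47]
dequeue()->22, [5, 32, 47]
enqueue(13) -> [5, 32, 47, 13]
enqueue(24) -> [5, 32, 47, 13, 24]
dequeue()->5, [32, 47, 13, 24]
enqueue(34) -> [32, 47, 13, 24, 34]

Final queue: [32, 47, 13, 24, 34]


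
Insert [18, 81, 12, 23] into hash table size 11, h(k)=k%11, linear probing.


Insert 18: h=7 -> slot 7
Insert 81: h=4 -> slot 4
Insert 12: h=1 -> slot 1
Insert 23: h=1, 1 probes -> slot 2

Table: [None, 12, 23, None, 81, None, None, 18, None, None, None]


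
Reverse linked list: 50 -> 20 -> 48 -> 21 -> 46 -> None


Step 1: curr=50, set curr.next=prev(None) | reversed so far: 50
Step 2: curr=20, set curr.next=prev(50) | reversed so far: 20 -> 50
Step 3: curr=48, set curr.next=prev(20) | reversed so far: 48 -> 20 -> 50
Step 4: curr=21, set curr.next=prev(48) | reversed so far: 21 -> 48 -> 20 -> 50
Step 5: curr=46, set curr.next=prev(21) | reversed so far: 46 -> 21 -> 48 -> 20 -> 50

46 -> 21 -> 48 -> 20 -> 50 -> None


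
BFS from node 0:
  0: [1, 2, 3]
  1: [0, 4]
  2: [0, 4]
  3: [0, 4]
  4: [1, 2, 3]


Visit 0, enqueue [1, 2, 3]
Visit 1, enqueue [4]
Visit 2, enqueue []
Visit 3, enqueue []
Visit 4, enqueue []

BFS order: [0, 1, 2, 3, 4]


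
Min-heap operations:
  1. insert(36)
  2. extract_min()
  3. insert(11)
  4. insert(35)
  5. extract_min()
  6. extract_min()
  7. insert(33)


insert(36) -> [36]
extract_min()->36, []
insert(11) -> [11]
insert(35) -> [11, 35]
extract_min()->11, [35]
extract_min()->35, []
insert(33) -> [33]

Final heap: [33]


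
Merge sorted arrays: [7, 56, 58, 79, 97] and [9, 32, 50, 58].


Take 7 from A
Take 9 from B
Take 32 from B
Take 50 from B
Take 56 from A
Take 58 from A
Take 58 from B

Merged: [7, 9, 32, 50, 56, 58, 58, 79, 97]


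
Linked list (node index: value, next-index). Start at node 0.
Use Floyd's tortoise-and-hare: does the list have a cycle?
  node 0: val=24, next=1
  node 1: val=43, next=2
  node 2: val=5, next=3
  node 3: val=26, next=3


Floyd's tortoise (slow, +1) and hare (fast, +2):
  init: slow=0, fast=0
  step 1: slow=1, fast=2
  step 2: slow=2, fast=3
  step 3: slow=3, fast=3
  slow == fast at node 3: cycle detected

Cycle: yes


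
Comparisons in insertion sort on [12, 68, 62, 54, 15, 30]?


Algorithm: insertion sort
Input: [12, 68, 62, 54, 15, 30]
Sorted: [12, 15, 30, 54, 62, 68]

14


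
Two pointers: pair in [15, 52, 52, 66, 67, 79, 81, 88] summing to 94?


lo=0(15)+hi=7(88)=103
lo=0(15)+hi=6(81)=96
lo=0(15)+hi=5(79)=94

Yes: 15+79=94


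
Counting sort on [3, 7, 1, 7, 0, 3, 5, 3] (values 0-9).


Input: [3, 7, 1, 7, 0, 3, 5, 3]
Counts: [1, 1, 0, 3, 0, 1, 0, 2, 0, 0]

Sorted: [0, 1, 3, 3, 3, 5, 7, 7]


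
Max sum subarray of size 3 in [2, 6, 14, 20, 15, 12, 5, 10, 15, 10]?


[0:3]: 22
[1:4]: 40
[2:5]: 49
[3:6]: 47
[4:7]: 32
[5:8]: 27
[6:9]: 30
[7:10]: 35

Max: 49 at [2:5]


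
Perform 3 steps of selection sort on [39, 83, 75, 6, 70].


Initial: [39, 83, 75, 6, 70]
Step 1: min=6 at 3
  Swap: [6, 83, 75, 39, 70]
Step 2: min=39 at 3
  Swap: [6, 39, 75, 83, 70]
Step 3: min=70 at 4
  Swap: [6, 39, 70, 83, 75]

After 3 steps: [6, 39, 70, 83, 75]


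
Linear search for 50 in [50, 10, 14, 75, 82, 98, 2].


i=0: 50==50 found!

Found at 0, 1 comps


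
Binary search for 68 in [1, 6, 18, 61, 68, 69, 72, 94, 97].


Step 1: lo=0, hi=8, mid=4, val=68

Found at index 4


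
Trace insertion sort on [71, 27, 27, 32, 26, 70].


Initial: [71, 27, 27, 32, 26, 70]
Insert 27: [27, 71, 27, 32, 26, 70]
Insert 27: [27, 27, 71, 32, 26, 70]
Insert 32: [27, 27, 32, 71, 26, 70]
Insert 26: [26, 27, 27, 32, 71, 70]
Insert 70: [26, 27, 27, 32, 70, 71]

Sorted: [26, 27, 27, 32, 70, 71]


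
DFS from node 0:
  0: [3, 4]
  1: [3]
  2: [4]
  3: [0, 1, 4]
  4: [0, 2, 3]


Visit 0, push [4, 3]
Visit 3, push [4, 1]
Visit 1, push []
Visit 4, push [2]
Visit 2, push []

DFS order: [0, 3, 1, 4, 2]


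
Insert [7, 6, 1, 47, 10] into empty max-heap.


Insert 7: [7]
Insert 6: [7, 6]
Insert 1: [7, 6, 1]
Insert 47: [47, 7, 1, 6]
Insert 10: [47, 10, 1, 6, 7]

Final heap: [47, 10, 1, 6, 7]


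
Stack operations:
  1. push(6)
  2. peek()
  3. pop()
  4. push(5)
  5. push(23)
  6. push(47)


push(6) -> [6]
peek()->6
pop()->6, []
push(5) -> [5]
push(23) -> [5, 23]
push(47) -> [5, 23, 47]

Final stack: [5, 23, 47]


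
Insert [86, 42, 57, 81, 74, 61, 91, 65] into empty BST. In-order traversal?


Insert 86: root
Insert 42: L from 86
Insert 57: L from 86 -> R from 42
Insert 81: L from 86 -> R from 42 -> R from 57
Insert 74: L from 86 -> R from 42 -> R from 57 -> L from 81
Insert 61: L from 86 -> R from 42 -> R from 57 -> L from 81 -> L from 74
Insert 91: R from 86
Insert 65: L from 86 -> R from 42 -> R from 57 -> L from 81 -> L from 74 -> R from 61

In-order: [42, 57, 61, 65, 74, 81, 86, 91]


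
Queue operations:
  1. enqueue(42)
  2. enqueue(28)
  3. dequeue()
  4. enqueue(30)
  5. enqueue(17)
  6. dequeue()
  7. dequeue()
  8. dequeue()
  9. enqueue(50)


enqueue(42) -> [42]
enqueue(28) -> [42, 28]
dequeue()->42, [28]
enqueue(30) -> [28, 30]
enqueue(17) -> [28, 30, 17]
dequeue()->28, [30, 17]
dequeue()->30, [17]
dequeue()->17, []
enqueue(50) -> [50]

Final queue: [50]


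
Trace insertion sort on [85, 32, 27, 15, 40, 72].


Initial: [85, 32, 27, 15, 40, 72]
Insert 32: [32, 85, 27, 15, 40, 72]
Insert 27: [27, 32, 85, 15, 40, 72]
Insert 15: [15, 27, 32, 85, 40, 72]
Insert 40: [15, 27, 32, 40, 85, 72]
Insert 72: [15, 27, 32, 40, 72, 85]

Sorted: [15, 27, 32, 40, 72, 85]


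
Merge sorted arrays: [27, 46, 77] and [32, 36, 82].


Take 27 from A
Take 32 from B
Take 36 from B
Take 46 from A
Take 77 from A

Merged: [27, 32, 36, 46, 77, 82]


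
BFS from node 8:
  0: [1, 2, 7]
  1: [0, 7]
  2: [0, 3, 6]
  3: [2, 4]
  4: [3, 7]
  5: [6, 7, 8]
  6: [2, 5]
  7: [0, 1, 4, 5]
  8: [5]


Visit 8, enqueue [5]
Visit 5, enqueue [6, 7]
Visit 6, enqueue [2]
Visit 7, enqueue [0, 1, 4]
Visit 2, enqueue [3]
Visit 0, enqueue []
Visit 1, enqueue []
Visit 4, enqueue []
Visit 3, enqueue []

BFS order: [8, 5, 6, 7, 2, 0, 1, 4, 3]


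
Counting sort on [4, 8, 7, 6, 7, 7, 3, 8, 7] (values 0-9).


Input: [4, 8, 7, 6, 7, 7, 3, 8, 7]
Counts: [0, 0, 0, 1, 1, 0, 1, 4, 2, 0]

Sorted: [3, 4, 6, 7, 7, 7, 7, 8, 8]


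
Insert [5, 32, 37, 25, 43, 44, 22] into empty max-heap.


Insert 5: [5]
Insert 32: [32, 5]
Insert 37: [37, 5, 32]
Insert 25: [37, 25, 32, 5]
Insert 43: [43, 37, 32, 5, 25]
Insert 44: [44, 37, 43, 5, 25, 32]
Insert 22: [44, 37, 43, 5, 25, 32, 22]

Final heap: [44, 37, 43, 5, 25, 32, 22]


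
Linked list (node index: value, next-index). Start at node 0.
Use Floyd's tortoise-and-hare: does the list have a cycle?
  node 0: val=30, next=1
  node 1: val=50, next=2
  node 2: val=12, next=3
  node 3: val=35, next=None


Floyd's tortoise (slow, +1) and hare (fast, +2):
  init: slow=0, fast=0
  step 1: slow=1, fast=2
  step 2: fast 2->3->None, no cycle

Cycle: no


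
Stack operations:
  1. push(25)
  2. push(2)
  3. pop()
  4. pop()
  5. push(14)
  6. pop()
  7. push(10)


push(25) -> [25]
push(2) -> [25, 2]
pop()->2, [25]
pop()->25, []
push(14) -> [14]
pop()->14, []
push(10) -> [10]

Final stack: [10]


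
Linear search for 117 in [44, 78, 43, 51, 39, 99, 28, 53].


i=0: 44!=117
i=1: 78!=117
i=2: 43!=117
i=3: 51!=117
i=4: 39!=117
i=5: 99!=117
i=6: 28!=117
i=7: 53!=117

Not found, 8 comps


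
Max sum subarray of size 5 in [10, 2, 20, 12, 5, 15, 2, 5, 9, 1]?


[0:5]: 49
[1:6]: 54
[2:7]: 54
[3:8]: 39
[4:9]: 36
[5:10]: 32

Max: 54 at [1:6]


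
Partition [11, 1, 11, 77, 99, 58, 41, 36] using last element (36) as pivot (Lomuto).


Pivot: 36
  11 <= 36: advance i (no swap)
  1 <= 36: advance i (no swap)
  11 <= 36: advance i (no swap)
Place pivot at 3: [11, 1, 11, 36, 99, 58, 41, 77]

Partitioned: [11, 1, 11, 36, 99, 58, 41, 77]


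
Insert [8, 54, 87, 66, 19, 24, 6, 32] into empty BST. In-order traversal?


Insert 8: root
Insert 54: R from 8
Insert 87: R from 8 -> R from 54
Insert 66: R from 8 -> R from 54 -> L from 87
Insert 19: R from 8 -> L from 54
Insert 24: R from 8 -> L from 54 -> R from 19
Insert 6: L from 8
Insert 32: R from 8 -> L from 54 -> R from 19 -> R from 24

In-order: [6, 8, 19, 24, 32, 54, 66, 87]


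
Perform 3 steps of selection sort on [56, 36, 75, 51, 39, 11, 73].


Initial: [56, 36, 75, 51, 39, 11, 73]
Step 1: min=11 at 5
  Swap: [11, 36, 75, 51, 39, 56, 73]
Step 2: min=36 at 1
  Swap: [11, 36, 75, 51, 39, 56, 73]
Step 3: min=39 at 4
  Swap: [11, 36, 39, 51, 75, 56, 73]

After 3 steps: [11, 36, 39, 51, 75, 56, 73]


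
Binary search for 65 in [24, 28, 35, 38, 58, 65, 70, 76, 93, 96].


Step 1: lo=0, hi=9, mid=4, val=58
Step 2: lo=5, hi=9, mid=7, val=76
Step 3: lo=5, hi=6, mid=5, val=65

Found at index 5


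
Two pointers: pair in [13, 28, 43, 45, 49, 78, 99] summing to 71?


lo=0(13)+hi=6(99)=112
lo=0(13)+hi=5(78)=91
lo=0(13)+hi=4(49)=62
lo=1(28)+hi=4(49)=77
lo=1(28)+hi=3(45)=73
lo=1(28)+hi=2(43)=71

Yes: 28+43=71


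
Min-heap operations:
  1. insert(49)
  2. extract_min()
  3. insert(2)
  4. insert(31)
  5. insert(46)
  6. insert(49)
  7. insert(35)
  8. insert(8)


insert(49) -> [49]
extract_min()->49, []
insert(2) -> [2]
insert(31) -> [2, 31]
insert(46) -> [2, 31, 46]
insert(49) -> [2, 31, 46, 49]
insert(35) -> [2, 31, 46, 49, 35]
insert(8) -> [2, 31, 8, 49, 35, 46]

Final heap: [2, 31, 8, 49, 35, 46]


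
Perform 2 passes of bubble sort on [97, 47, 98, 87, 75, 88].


Initial: [97, 47, 98, 87, 75, 88]
Pass 1: [47, 97, 87, 75, 88, 98] (4 swaps)
Pass 2: [47, 87, 75, 88, 97, 98] (3 swaps)

After 2 passes: [47, 87, 75, 88, 97, 98]


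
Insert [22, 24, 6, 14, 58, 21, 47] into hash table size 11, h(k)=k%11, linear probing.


Insert 22: h=0 -> slot 0
Insert 24: h=2 -> slot 2
Insert 6: h=6 -> slot 6
Insert 14: h=3 -> slot 3
Insert 58: h=3, 1 probes -> slot 4
Insert 21: h=10 -> slot 10
Insert 47: h=3, 2 probes -> slot 5

Table: [22, None, 24, 14, 58, 47, 6, None, None, None, 21]


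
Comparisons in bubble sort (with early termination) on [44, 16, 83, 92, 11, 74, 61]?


Algorithm: bubble sort (with early termination)
Input: [44, 16, 83, 92, 11, 74, 61]
Sorted: [11, 16, 44, 61, 74, 83, 92]

20


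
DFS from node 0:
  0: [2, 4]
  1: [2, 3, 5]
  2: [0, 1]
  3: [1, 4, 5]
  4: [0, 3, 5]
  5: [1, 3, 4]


Visit 0, push [4, 2]
Visit 2, push [1]
Visit 1, push [5, 3]
Visit 3, push [5, 4]
Visit 4, push [5]
Visit 5, push []

DFS order: [0, 2, 1, 3, 4, 5]


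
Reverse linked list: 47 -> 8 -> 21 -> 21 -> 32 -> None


Step 1: curr=47, set curr.next=prev(None) | reversed so far: 47
Step 2: curr=8, set curr.next=prev(47) | reversed so far: 8 -> 47
Step 3: curr=21, set curr.next=prev(8) | reversed so far: 21 -> 8 -> 47
Step 4: curr=21, set curr.next=prev(21) | reversed so far: 21 -> 21 -> 8 -> 47
Step 5: curr=32, set curr.next=prev(21) | reversed so far: 32 -> 21 -> 21 -> 8 -> 47

32 -> 21 -> 21 -> 8 -> 47 -> None


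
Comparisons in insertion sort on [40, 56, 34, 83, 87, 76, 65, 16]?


Algorithm: insertion sort
Input: [40, 56, 34, 83, 87, 76, 65, 16]
Sorted: [16, 34, 40, 56, 65, 76, 83, 87]

19


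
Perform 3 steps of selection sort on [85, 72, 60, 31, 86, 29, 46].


Initial: [85, 72, 60, 31, 86, 29, 46]
Step 1: min=29 at 5
  Swap: [29, 72, 60, 31, 86, 85, 46]
Step 2: min=31 at 3
  Swap: [29, 31, 60, 72, 86, 85, 46]
Step 3: min=46 at 6
  Swap: [29, 31, 46, 72, 86, 85, 60]

After 3 steps: [29, 31, 46, 72, 86, 85, 60]


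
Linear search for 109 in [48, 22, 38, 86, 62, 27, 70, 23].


i=0: 48!=109
i=1: 22!=109
i=2: 38!=109
i=3: 86!=109
i=4: 62!=109
i=5: 27!=109
i=6: 70!=109
i=7: 23!=109

Not found, 8 comps


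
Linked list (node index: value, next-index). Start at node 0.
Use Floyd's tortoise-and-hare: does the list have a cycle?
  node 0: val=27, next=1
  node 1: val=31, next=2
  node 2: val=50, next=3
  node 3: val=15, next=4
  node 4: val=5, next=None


Floyd's tortoise (slow, +1) and hare (fast, +2):
  init: slow=0, fast=0
  step 1: slow=1, fast=2
  step 2: slow=2, fast=4
  step 3: fast -> None, no cycle

Cycle: no


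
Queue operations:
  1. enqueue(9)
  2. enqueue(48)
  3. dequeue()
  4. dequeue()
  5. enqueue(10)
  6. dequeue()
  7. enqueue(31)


enqueue(9) -> [9]
enqueue(48) -> [9, 48]
dequeue()->9, [48]
dequeue()->48, []
enqueue(10) -> [10]
dequeue()->10, []
enqueue(31) -> [31]

Final queue: [31]


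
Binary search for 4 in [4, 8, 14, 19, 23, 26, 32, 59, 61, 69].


Step 1: lo=0, hi=9, mid=4, val=23
Step 2: lo=0, hi=3, mid=1, val=8
Step 3: lo=0, hi=0, mid=0, val=4

Found at index 0


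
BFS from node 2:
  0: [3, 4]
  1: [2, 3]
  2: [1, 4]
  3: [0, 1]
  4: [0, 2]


Visit 2, enqueue [1, 4]
Visit 1, enqueue [3]
Visit 4, enqueue [0]
Visit 3, enqueue []
Visit 0, enqueue []

BFS order: [2, 1, 4, 3, 0]


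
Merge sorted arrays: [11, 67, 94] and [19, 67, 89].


Take 11 from A
Take 19 from B
Take 67 from A
Take 67 from B
Take 89 from B

Merged: [11, 19, 67, 67, 89, 94]


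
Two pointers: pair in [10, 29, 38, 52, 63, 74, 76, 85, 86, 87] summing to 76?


lo=0(10)+hi=9(87)=97
lo=0(10)+hi=8(86)=96
lo=0(10)+hi=7(85)=95
lo=0(10)+hi=6(76)=86
lo=0(10)+hi=5(74)=84
lo=0(10)+hi=4(63)=73
lo=1(29)+hi=4(63)=92
lo=1(29)+hi=3(52)=81
lo=1(29)+hi=2(38)=67

No pair found


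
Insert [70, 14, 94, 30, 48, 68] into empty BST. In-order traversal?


Insert 70: root
Insert 14: L from 70
Insert 94: R from 70
Insert 30: L from 70 -> R from 14
Insert 48: L from 70 -> R from 14 -> R from 30
Insert 68: L from 70 -> R from 14 -> R from 30 -> R from 48

In-order: [14, 30, 48, 68, 70, 94]


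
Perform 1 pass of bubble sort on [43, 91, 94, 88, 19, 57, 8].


Initial: [43, 91, 94, 88, 19, 57, 8]
Pass 1: [43, 91, 88, 19, 57, 8, 94] (4 swaps)

After 1 pass: [43, 91, 88, 19, 57, 8, 94]


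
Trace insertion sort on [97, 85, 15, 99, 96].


Initial: [97, 85, 15, 99, 96]
Insert 85: [85, 97, 15, 99, 96]
Insert 15: [15, 85, 97, 99, 96]
Insert 99: [15, 85, 97, 99, 96]
Insert 96: [15, 85, 96, 97, 99]

Sorted: [15, 85, 96, 97, 99]


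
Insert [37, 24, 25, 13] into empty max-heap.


Insert 37: [37]
Insert 24: [37, 24]
Insert 25: [37, 24, 25]
Insert 13: [37, 24, 25, 13]

Final heap: [37, 24, 25, 13]


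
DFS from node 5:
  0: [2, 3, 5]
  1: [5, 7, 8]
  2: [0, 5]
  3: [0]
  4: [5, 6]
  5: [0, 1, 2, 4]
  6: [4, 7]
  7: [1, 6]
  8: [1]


Visit 5, push [4, 2, 1, 0]
Visit 0, push [3, 2]
Visit 2, push []
Visit 3, push []
Visit 1, push [8, 7]
Visit 7, push [6]
Visit 6, push [4]
Visit 4, push []
Visit 8, push []

DFS order: [5, 0, 2, 3, 1, 7, 6, 4, 8]


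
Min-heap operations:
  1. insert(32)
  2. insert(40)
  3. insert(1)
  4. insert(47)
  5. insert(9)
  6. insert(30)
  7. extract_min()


insert(32) -> [32]
insert(40) -> [32, 40]
insert(1) -> [1, 40, 32]
insert(47) -> [1, 40, 32, 47]
insert(9) -> [1, 9, 32, 47, 40]
insert(30) -> [1, 9, 30, 47, 40, 32]
extract_min()->1, [9, 32, 30, 47, 40]

Final heap: [9, 32, 30, 47, 40]


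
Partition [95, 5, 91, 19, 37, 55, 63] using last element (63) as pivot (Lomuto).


Pivot: 63
  5 <= 63: swap -> [5, 95, 91, 19, 37, 55, 63]
  19 <= 63: swap -> [5, 19, 91, 95, 37, 55, 63]
  37 <= 63: swap -> [5, 19, 37, 95, 91, 55, 63]
  55 <= 63: swap -> [5, 19, 37, 55, 91, 95, 63]
Place pivot at 4: [5, 19, 37, 55, 63, 95, 91]

Partitioned: [5, 19, 37, 55, 63, 95, 91]


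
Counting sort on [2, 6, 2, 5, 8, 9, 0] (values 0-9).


Input: [2, 6, 2, 5, 8, 9, 0]
Counts: [1, 0, 2, 0, 0, 1, 1, 0, 1, 1]

Sorted: [0, 2, 2, 5, 6, 8, 9]


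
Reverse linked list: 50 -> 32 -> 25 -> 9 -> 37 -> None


Step 1: curr=50, set curr.next=prev(None) | reversed so far: 50
Step 2: curr=32, set curr.next=prev(50) | reversed so far: 32 -> 50
Step 3: curr=25, set curr.next=prev(32) | reversed so far: 25 -> 32 -> 50
Step 4: curr=9, set curr.next=prev(25) | reversed so far: 9 -> 25 -> 32 -> 50
Step 5: curr=37, set curr.next=prev(9) | reversed so far: 37 -> 9 -> 25 -> 32 -> 50

37 -> 9 -> 25 -> 32 -> 50 -> None


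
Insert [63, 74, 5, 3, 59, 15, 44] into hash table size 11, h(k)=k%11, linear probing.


Insert 63: h=8 -> slot 8
Insert 74: h=8, 1 probes -> slot 9
Insert 5: h=5 -> slot 5
Insert 3: h=3 -> slot 3
Insert 59: h=4 -> slot 4
Insert 15: h=4, 2 probes -> slot 6
Insert 44: h=0 -> slot 0

Table: [44, None, None, 3, 59, 5, 15, None, 63, 74, None]


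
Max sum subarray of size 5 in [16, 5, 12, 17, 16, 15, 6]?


[0:5]: 66
[1:6]: 65
[2:7]: 66

Max: 66 at [0:5]


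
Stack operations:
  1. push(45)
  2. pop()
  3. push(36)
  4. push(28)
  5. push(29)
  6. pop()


push(45) -> [45]
pop()->45, []
push(36) -> [36]
push(28) -> [36, 28]
push(29) -> [36, 28, 29]
pop()->29, [36, 28]

Final stack: [36, 28]


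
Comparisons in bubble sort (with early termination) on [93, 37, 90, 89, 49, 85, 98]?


Algorithm: bubble sort (with early termination)
Input: [93, 37, 90, 89, 49, 85, 98]
Sorted: [37, 49, 85, 89, 90, 93, 98]

18


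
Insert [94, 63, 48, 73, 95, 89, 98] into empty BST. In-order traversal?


Insert 94: root
Insert 63: L from 94
Insert 48: L from 94 -> L from 63
Insert 73: L from 94 -> R from 63
Insert 95: R from 94
Insert 89: L from 94 -> R from 63 -> R from 73
Insert 98: R from 94 -> R from 95

In-order: [48, 63, 73, 89, 94, 95, 98]


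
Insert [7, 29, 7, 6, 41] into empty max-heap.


Insert 7: [7]
Insert 29: [29, 7]
Insert 7: [29, 7, 7]
Insert 6: [29, 7, 7, 6]
Insert 41: [41, 29, 7, 6, 7]

Final heap: [41, 29, 7, 6, 7]


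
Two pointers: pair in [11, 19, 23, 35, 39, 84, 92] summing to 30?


lo=0(11)+hi=6(92)=103
lo=0(11)+hi=5(84)=95
lo=0(11)+hi=4(39)=50
lo=0(11)+hi=3(35)=46
lo=0(11)+hi=2(23)=34
lo=0(11)+hi=1(19)=30

Yes: 11+19=30


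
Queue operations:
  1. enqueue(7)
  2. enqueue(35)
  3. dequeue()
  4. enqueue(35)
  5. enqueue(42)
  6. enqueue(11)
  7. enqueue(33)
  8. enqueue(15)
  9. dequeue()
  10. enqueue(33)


enqueue(7) -> [7]
enqueue(35) -> [7, 35]
dequeue()->7, [35]
enqueue(35) -> [35, 35]
enqueue(42) -> [35, 35, 42]
enqueue(11) -> [35, 35, 42, 11]
enqueue(33) -> [35, 35, 42, 11, 33]
enqueue(15) -> [35, 35, 42, 11, 33, 15]
dequeue()->35, [35, 42, 11, 33, 15]
enqueue(33) -> [35, 42, 11, 33, 15, 33]

Final queue: [35, 42, 11, 33, 15, 33]


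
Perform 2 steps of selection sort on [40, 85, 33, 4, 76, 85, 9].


Initial: [40, 85, 33, 4, 76, 85, 9]
Step 1: min=4 at 3
  Swap: [4, 85, 33, 40, 76, 85, 9]
Step 2: min=9 at 6
  Swap: [4, 9, 33, 40, 76, 85, 85]

After 2 steps: [4, 9, 33, 40, 76, 85, 85]


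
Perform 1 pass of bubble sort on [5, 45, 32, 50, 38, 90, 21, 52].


Initial: [5, 45, 32, 50, 38, 90, 21, 52]
Pass 1: [5, 32, 45, 38, 50, 21, 52, 90] (4 swaps)

After 1 pass: [5, 32, 45, 38, 50, 21, 52, 90]


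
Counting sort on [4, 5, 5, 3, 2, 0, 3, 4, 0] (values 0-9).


Input: [4, 5, 5, 3, 2, 0, 3, 4, 0]
Counts: [2, 0, 1, 2, 2, 2, 0, 0, 0, 0]

Sorted: [0, 0, 2, 3, 3, 4, 4, 5, 5]


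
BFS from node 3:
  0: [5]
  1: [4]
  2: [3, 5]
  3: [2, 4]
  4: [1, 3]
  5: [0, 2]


Visit 3, enqueue [2, 4]
Visit 2, enqueue [5]
Visit 4, enqueue [1]
Visit 5, enqueue [0]
Visit 1, enqueue []
Visit 0, enqueue []

BFS order: [3, 2, 4, 5, 1, 0]


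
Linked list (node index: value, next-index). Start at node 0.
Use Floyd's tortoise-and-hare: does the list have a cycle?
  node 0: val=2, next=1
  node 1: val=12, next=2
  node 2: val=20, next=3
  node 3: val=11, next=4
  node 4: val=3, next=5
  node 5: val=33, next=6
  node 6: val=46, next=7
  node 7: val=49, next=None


Floyd's tortoise (slow, +1) and hare (fast, +2):
  init: slow=0, fast=0
  step 1: slow=1, fast=2
  step 2: slow=2, fast=4
  step 3: slow=3, fast=6
  step 4: fast 6->7->None, no cycle

Cycle: no


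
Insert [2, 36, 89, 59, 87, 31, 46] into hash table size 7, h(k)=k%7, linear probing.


Insert 2: h=2 -> slot 2
Insert 36: h=1 -> slot 1
Insert 89: h=5 -> slot 5
Insert 59: h=3 -> slot 3
Insert 87: h=3, 1 probes -> slot 4
Insert 31: h=3, 3 probes -> slot 6
Insert 46: h=4, 3 probes -> slot 0

Table: [46, 36, 2, 59, 87, 89, 31]


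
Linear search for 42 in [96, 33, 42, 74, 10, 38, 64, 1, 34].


i=0: 96!=42
i=1: 33!=42
i=2: 42==42 found!

Found at 2, 3 comps


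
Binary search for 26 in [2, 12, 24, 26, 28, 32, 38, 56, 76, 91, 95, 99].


Step 1: lo=0, hi=11, mid=5, val=32
Step 2: lo=0, hi=4, mid=2, val=24
Step 3: lo=3, hi=4, mid=3, val=26

Found at index 3


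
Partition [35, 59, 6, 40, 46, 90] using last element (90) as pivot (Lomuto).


Pivot: 90
  35 <= 90: advance i (no swap)
  59 <= 90: advance i (no swap)
  6 <= 90: advance i (no swap)
  40 <= 90: advance i (no swap)
  46 <= 90: advance i (no swap)
Place pivot at 5: [35, 59, 6, 40, 46, 90]

Partitioned: [35, 59, 6, 40, 46, 90]


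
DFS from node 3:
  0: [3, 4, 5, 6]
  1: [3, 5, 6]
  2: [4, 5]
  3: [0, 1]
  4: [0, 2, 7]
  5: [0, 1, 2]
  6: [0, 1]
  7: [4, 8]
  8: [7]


Visit 3, push [1, 0]
Visit 0, push [6, 5, 4]
Visit 4, push [7, 2]
Visit 2, push [5]
Visit 5, push [1]
Visit 1, push [6]
Visit 6, push []
Visit 7, push [8]
Visit 8, push []

DFS order: [3, 0, 4, 2, 5, 1, 6, 7, 8]


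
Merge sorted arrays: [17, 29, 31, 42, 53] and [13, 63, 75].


Take 13 from B
Take 17 from A
Take 29 from A
Take 31 from A
Take 42 from A
Take 53 from A

Merged: [13, 17, 29, 31, 42, 53, 63, 75]


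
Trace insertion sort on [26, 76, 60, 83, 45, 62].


Initial: [26, 76, 60, 83, 45, 62]
Insert 76: [26, 76, 60, 83, 45, 62]
Insert 60: [26, 60, 76, 83, 45, 62]
Insert 83: [26, 60, 76, 83, 45, 62]
Insert 45: [26, 45, 60, 76, 83, 62]
Insert 62: [26, 45, 60, 62, 76, 83]

Sorted: [26, 45, 60, 62, 76, 83]


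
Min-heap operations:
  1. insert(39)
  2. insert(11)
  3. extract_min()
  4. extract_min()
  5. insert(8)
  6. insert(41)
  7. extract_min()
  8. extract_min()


insert(39) -> [39]
insert(11) -> [11, 39]
extract_min()->11, [39]
extract_min()->39, []
insert(8) -> [8]
insert(41) -> [8, 41]
extract_min()->8, [41]
extract_min()->41, []

Final heap: []


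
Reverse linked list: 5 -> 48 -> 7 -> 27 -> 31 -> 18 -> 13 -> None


Step 1: curr=5, set curr.next=prev(None) | reversed so far: 5
Step 2: curr=48, set curr.next=prev(5) | reversed so far: 48 -> 5
Step 3: curr=7, set curr.next=prev(48) | reversed so far: 7 -> 48 -> 5
Step 4: curr=27, set curr.next=prev(7) | reversed so far: 27 -> 7 -> 48 -> 5
Step 5: curr=31, set curr.next=prev(27) | reversed so far: 31 -> 27 -> 7 -> 48 -> 5
Step 6: curr=18, set curr.next=prev(31) | reversed so far: 18 -> 31 -> 27 -> 7 -> 48 -> 5
Step 7: curr=13, set curr.next=prev(18) | reversed so far: 13 -> 18 -> 31 -> 27 -> 7 -> 48 -> 5

13 -> 18 -> 31 -> 27 -> 7 -> 48 -> 5 -> None


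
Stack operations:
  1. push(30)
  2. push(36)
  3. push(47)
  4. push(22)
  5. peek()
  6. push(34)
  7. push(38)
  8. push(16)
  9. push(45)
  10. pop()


push(30) -> [30]
push(36) -> [30, 36]
push(47) -> [30, 36, 47]
push(22) -> [30, 36, 47, 22]
peek()->22
push(34) -> [30, 36, 47, 22, 34]
push(38) -> [30, 36, 47, 22, 34, 38]
push(16) -> [30, 36, 47, 22, 34, 38, 16]
push(45) -> [30, 36, 47, 22, 34, 38, 16, 45]
pop()->45, [30, 36, 47, 22, 34, 38, 16]

Final stack: [30, 36, 47, 22, 34, 38, 16]


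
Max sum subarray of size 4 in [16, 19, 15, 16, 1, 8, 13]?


[0:4]: 66
[1:5]: 51
[2:6]: 40
[3:7]: 38

Max: 66 at [0:4]


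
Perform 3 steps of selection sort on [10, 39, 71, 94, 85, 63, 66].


Initial: [10, 39, 71, 94, 85, 63, 66]
Step 1: min=10 at 0
  Swap: [10, 39, 71, 94, 85, 63, 66]
Step 2: min=39 at 1
  Swap: [10, 39, 71, 94, 85, 63, 66]
Step 3: min=63 at 5
  Swap: [10, 39, 63, 94, 85, 71, 66]

After 3 steps: [10, 39, 63, 94, 85, 71, 66]


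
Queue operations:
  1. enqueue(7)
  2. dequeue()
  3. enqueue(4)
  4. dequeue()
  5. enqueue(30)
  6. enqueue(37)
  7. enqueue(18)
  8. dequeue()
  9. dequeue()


enqueue(7) -> [7]
dequeue()->7, []
enqueue(4) -> [4]
dequeue()->4, []
enqueue(30) -> [30]
enqueue(37) -> [30, 37]
enqueue(18) -> [30, 37, 18]
dequeue()->30, [37, 18]
dequeue()->37, [18]

Final queue: [18]


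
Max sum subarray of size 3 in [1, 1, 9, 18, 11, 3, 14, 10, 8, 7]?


[0:3]: 11
[1:4]: 28
[2:5]: 38
[3:6]: 32
[4:7]: 28
[5:8]: 27
[6:9]: 32
[7:10]: 25

Max: 38 at [2:5]


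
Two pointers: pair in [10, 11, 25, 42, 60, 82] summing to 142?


lo=0(10)+hi=5(82)=92
lo=1(11)+hi=5(82)=93
lo=2(25)+hi=5(82)=107
lo=3(42)+hi=5(82)=124
lo=4(60)+hi=5(82)=142

Yes: 60+82=142


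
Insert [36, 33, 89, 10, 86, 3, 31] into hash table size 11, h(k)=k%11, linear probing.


Insert 36: h=3 -> slot 3
Insert 33: h=0 -> slot 0
Insert 89: h=1 -> slot 1
Insert 10: h=10 -> slot 10
Insert 86: h=9 -> slot 9
Insert 3: h=3, 1 probes -> slot 4
Insert 31: h=9, 4 probes -> slot 2

Table: [33, 89, 31, 36, 3, None, None, None, None, 86, 10]


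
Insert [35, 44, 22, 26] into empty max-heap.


Insert 35: [35]
Insert 44: [44, 35]
Insert 22: [44, 35, 22]
Insert 26: [44, 35, 22, 26]

Final heap: [44, 35, 22, 26]


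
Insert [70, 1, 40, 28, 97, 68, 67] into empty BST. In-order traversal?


Insert 70: root
Insert 1: L from 70
Insert 40: L from 70 -> R from 1
Insert 28: L from 70 -> R from 1 -> L from 40
Insert 97: R from 70
Insert 68: L from 70 -> R from 1 -> R from 40
Insert 67: L from 70 -> R from 1 -> R from 40 -> L from 68

In-order: [1, 28, 40, 67, 68, 70, 97]


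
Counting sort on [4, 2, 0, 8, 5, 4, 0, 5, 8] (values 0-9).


Input: [4, 2, 0, 8, 5, 4, 0, 5, 8]
Counts: [2, 0, 1, 0, 2, 2, 0, 0, 2, 0]

Sorted: [0, 0, 2, 4, 4, 5, 5, 8, 8]


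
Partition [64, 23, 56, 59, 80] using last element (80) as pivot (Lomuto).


Pivot: 80
  64 <= 80: advance i (no swap)
  23 <= 80: advance i (no swap)
  56 <= 80: advance i (no swap)
  59 <= 80: advance i (no swap)
Place pivot at 4: [64, 23, 56, 59, 80]

Partitioned: [64, 23, 56, 59, 80]


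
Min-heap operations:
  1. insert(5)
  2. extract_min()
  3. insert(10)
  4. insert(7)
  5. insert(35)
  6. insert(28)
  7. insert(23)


insert(5) -> [5]
extract_min()->5, []
insert(10) -> [10]
insert(7) -> [7, 10]
insert(35) -> [7, 10, 35]
insert(28) -> [7, 10, 35, 28]
insert(23) -> [7, 10, 35, 28, 23]

Final heap: [7, 10, 35, 28, 23]


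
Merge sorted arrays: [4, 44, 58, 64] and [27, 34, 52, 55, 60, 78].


Take 4 from A
Take 27 from B
Take 34 from B
Take 44 from A
Take 52 from B
Take 55 from B
Take 58 from A
Take 60 from B
Take 64 from A

Merged: [4, 27, 34, 44, 52, 55, 58, 60, 64, 78]


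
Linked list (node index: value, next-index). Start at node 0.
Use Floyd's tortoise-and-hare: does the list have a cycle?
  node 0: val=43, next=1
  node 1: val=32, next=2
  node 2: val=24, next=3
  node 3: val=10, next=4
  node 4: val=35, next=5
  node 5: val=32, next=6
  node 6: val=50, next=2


Floyd's tortoise (slow, +1) and hare (fast, +2):
  init: slow=0, fast=0
  step 1: slow=1, fast=2
  step 2: slow=2, fast=4
  step 3: slow=3, fast=6
  step 4: slow=4, fast=3
  step 5: slow=5, fast=5
  slow == fast at node 5: cycle detected

Cycle: yes


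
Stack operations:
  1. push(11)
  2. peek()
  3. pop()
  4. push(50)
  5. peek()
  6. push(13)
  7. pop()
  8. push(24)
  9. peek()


push(11) -> [11]
peek()->11
pop()->11, []
push(50) -> [50]
peek()->50
push(13) -> [50, 13]
pop()->13, [50]
push(24) -> [50, 24]
peek()->24

Final stack: [50, 24]


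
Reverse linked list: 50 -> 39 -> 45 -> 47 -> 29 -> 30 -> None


Step 1: curr=50, set curr.next=prev(None) | reversed so far: 50
Step 2: curr=39, set curr.next=prev(50) | reversed so far: 39 -> 50
Step 3: curr=45, set curr.next=prev(39) | reversed so far: 45 -> 39 -> 50
Step 4: curr=47, set curr.next=prev(45) | reversed so far: 47 -> 45 -> 39 -> 50
Step 5: curr=29, set curr.next=prev(47) | reversed so far: 29 -> 47 -> 45 -> 39 -> 50
Step 6: curr=30, set curr.next=prev(29) | reversed so far: 30 -> 29 -> 47 -> 45 -> 39 -> 50

30 -> 29 -> 47 -> 45 -> 39 -> 50 -> None


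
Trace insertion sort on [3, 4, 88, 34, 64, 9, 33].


Initial: [3, 4, 88, 34, 64, 9, 33]
Insert 4: [3, 4, 88, 34, 64, 9, 33]
Insert 88: [3, 4, 88, 34, 64, 9, 33]
Insert 34: [3, 4, 34, 88, 64, 9, 33]
Insert 64: [3, 4, 34, 64, 88, 9, 33]
Insert 9: [3, 4, 9, 34, 64, 88, 33]
Insert 33: [3, 4, 9, 33, 34, 64, 88]

Sorted: [3, 4, 9, 33, 34, 64, 88]


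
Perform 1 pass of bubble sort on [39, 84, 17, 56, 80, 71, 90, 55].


Initial: [39, 84, 17, 56, 80, 71, 90, 55]
Pass 1: [39, 17, 56, 80, 71, 84, 55, 90] (5 swaps)

After 1 pass: [39, 17, 56, 80, 71, 84, 55, 90]


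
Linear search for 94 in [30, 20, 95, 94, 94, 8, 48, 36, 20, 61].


i=0: 30!=94
i=1: 20!=94
i=2: 95!=94
i=3: 94==94 found!

Found at 3, 4 comps


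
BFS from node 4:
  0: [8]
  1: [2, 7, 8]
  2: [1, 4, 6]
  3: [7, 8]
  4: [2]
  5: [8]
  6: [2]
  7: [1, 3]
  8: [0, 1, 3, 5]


Visit 4, enqueue [2]
Visit 2, enqueue [1, 6]
Visit 1, enqueue [7, 8]
Visit 6, enqueue []
Visit 7, enqueue [3]
Visit 8, enqueue [0, 5]
Visit 3, enqueue []
Visit 0, enqueue []
Visit 5, enqueue []

BFS order: [4, 2, 1, 6, 7, 8, 3, 0, 5]


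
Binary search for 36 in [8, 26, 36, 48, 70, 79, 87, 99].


Step 1: lo=0, hi=7, mid=3, val=48
Step 2: lo=0, hi=2, mid=1, val=26
Step 3: lo=2, hi=2, mid=2, val=36

Found at index 2


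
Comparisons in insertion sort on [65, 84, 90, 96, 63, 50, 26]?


Algorithm: insertion sort
Input: [65, 84, 90, 96, 63, 50, 26]
Sorted: [26, 50, 63, 65, 84, 90, 96]

18


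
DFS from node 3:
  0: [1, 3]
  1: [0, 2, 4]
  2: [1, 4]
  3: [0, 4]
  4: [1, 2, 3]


Visit 3, push [4, 0]
Visit 0, push [1]
Visit 1, push [4, 2]
Visit 2, push [4]
Visit 4, push []

DFS order: [3, 0, 1, 2, 4]


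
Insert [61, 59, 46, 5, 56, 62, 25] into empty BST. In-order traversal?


Insert 61: root
Insert 59: L from 61
Insert 46: L from 61 -> L from 59
Insert 5: L from 61 -> L from 59 -> L from 46
Insert 56: L from 61 -> L from 59 -> R from 46
Insert 62: R from 61
Insert 25: L from 61 -> L from 59 -> L from 46 -> R from 5

In-order: [5, 25, 46, 56, 59, 61, 62]


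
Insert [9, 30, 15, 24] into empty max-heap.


Insert 9: [9]
Insert 30: [30, 9]
Insert 15: [30, 9, 15]
Insert 24: [30, 24, 15, 9]

Final heap: [30, 24, 15, 9]


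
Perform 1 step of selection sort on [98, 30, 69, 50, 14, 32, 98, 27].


Initial: [98, 30, 69, 50, 14, 32, 98, 27]
Step 1: min=14 at 4
  Swap: [14, 30, 69, 50, 98, 32, 98, 27]

After 1 step: [14, 30, 69, 50, 98, 32, 98, 27]


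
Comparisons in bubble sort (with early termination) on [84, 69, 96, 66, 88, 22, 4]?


Algorithm: bubble sort (with early termination)
Input: [84, 69, 96, 66, 88, 22, 4]
Sorted: [4, 22, 66, 69, 84, 88, 96]

21


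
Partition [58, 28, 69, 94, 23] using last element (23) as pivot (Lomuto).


Pivot: 23
Place pivot at 0: [23, 28, 69, 94, 58]

Partitioned: [23, 28, 69, 94, 58]


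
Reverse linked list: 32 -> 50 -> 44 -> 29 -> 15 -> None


Step 1: curr=32, set curr.next=prev(None) | reversed so far: 32
Step 2: curr=50, set curr.next=prev(32) | reversed so far: 50 -> 32
Step 3: curr=44, set curr.next=prev(50) | reversed so far: 44 -> 50 -> 32
Step 4: curr=29, set curr.next=prev(44) | reversed so far: 29 -> 44 -> 50 -> 32
Step 5: curr=15, set curr.next=prev(29) | reversed so far: 15 -> 29 -> 44 -> 50 -> 32

15 -> 29 -> 44 -> 50 -> 32 -> None


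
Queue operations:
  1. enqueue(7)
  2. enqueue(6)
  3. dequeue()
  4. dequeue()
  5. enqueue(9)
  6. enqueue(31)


enqueue(7) -> [7]
enqueue(6) -> [7, 6]
dequeue()->7, [6]
dequeue()->6, []
enqueue(9) -> [9]
enqueue(31) -> [9, 31]

Final queue: [9, 31]


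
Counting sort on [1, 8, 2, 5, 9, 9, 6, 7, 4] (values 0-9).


Input: [1, 8, 2, 5, 9, 9, 6, 7, 4]
Counts: [0, 1, 1, 0, 1, 1, 1, 1, 1, 2]

Sorted: [1, 2, 4, 5, 6, 7, 8, 9, 9]


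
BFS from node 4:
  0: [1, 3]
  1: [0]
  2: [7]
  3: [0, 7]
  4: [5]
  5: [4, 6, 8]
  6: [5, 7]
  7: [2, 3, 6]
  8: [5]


Visit 4, enqueue [5]
Visit 5, enqueue [6, 8]
Visit 6, enqueue [7]
Visit 8, enqueue []
Visit 7, enqueue [2, 3]
Visit 2, enqueue []
Visit 3, enqueue [0]
Visit 0, enqueue [1]
Visit 1, enqueue []

BFS order: [4, 5, 6, 8, 7, 2, 3, 0, 1]


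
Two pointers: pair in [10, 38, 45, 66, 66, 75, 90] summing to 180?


lo=0(10)+hi=6(90)=100
lo=1(38)+hi=6(90)=128
lo=2(45)+hi=6(90)=135
lo=3(66)+hi=6(90)=156
lo=4(66)+hi=6(90)=156
lo=5(75)+hi=6(90)=165

No pair found


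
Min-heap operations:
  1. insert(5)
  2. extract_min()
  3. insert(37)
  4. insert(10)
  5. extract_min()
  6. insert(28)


insert(5) -> [5]
extract_min()->5, []
insert(37) -> [37]
insert(10) -> [10, 37]
extract_min()->10, [37]
insert(28) -> [28, 37]

Final heap: [28, 37]


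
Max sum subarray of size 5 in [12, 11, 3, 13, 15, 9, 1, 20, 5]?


[0:5]: 54
[1:6]: 51
[2:7]: 41
[3:8]: 58
[4:9]: 50

Max: 58 at [3:8]


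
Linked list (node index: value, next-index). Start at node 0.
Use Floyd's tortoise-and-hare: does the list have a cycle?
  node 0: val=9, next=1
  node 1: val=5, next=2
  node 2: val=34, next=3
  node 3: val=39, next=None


Floyd's tortoise (slow, +1) and hare (fast, +2):
  init: slow=0, fast=0
  step 1: slow=1, fast=2
  step 2: fast 2->3->None, no cycle

Cycle: no
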